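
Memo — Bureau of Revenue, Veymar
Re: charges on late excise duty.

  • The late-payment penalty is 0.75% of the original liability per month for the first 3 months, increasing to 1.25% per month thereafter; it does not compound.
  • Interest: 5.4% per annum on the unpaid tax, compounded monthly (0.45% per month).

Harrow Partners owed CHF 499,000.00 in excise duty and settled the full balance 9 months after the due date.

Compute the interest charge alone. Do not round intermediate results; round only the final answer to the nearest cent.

Interest: CHF 499,000.00 × ((1 + 0.0045)^9 − 1) = CHF 499,000.00 × 0.0412367… = CHF 20,577.1165…

CHF 20,577.12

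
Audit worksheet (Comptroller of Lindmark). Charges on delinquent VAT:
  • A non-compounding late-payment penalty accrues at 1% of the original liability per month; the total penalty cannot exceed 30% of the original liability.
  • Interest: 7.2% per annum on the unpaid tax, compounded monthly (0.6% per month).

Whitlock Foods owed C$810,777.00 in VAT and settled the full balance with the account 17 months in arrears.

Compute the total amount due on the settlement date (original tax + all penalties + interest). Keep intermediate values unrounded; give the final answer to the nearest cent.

C$1,035,399.54

Penalty: 17 × 1% × C$810,777.00 = C$137,832.09 (below the 30% cap of C$243,233.10)
Interest: C$810,777.00 × ((1 + 0.006)^17 − 1) = C$810,777.00 × 0.1070460… = C$86,790.4454…
Total = C$810,777.00 + C$137,832.0900 + C$86,790.4454… = C$1,035,399.54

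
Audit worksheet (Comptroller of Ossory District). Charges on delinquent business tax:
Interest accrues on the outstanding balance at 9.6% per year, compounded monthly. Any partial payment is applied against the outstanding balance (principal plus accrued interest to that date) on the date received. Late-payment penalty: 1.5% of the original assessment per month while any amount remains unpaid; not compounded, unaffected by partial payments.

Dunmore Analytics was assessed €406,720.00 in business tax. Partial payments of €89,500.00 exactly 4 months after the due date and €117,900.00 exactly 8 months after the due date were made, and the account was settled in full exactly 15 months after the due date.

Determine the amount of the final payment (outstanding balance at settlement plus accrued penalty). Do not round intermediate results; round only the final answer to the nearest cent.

€327,506.91

Monthly rate = 9.6% ÷ 12 = 0.8%
Balance at month 4: €406,720.0000 × (1 + 0.008)^4 = €419,892.0551…
After €89,500.00 payment: €419,892.0551… − €89,500.00 = €330,392.0551…
Balance at month 8: €330,392.0551… × (1 + 0.008)^4 = €341,092.1494…
After €117,900.00 payment: €341,092.1494… − €117,900.00 = €223,192.1494…
Balance at month 15: €223,192.1494… × (1 + 0.008)^7 = €235,994.9118…
Penalty: 15 × 1.5% × €406,720.00 = €91,512.00
Final settlement = outstanding balance + penalty = €235,994.9118… + €91,512.00 = €327,506.91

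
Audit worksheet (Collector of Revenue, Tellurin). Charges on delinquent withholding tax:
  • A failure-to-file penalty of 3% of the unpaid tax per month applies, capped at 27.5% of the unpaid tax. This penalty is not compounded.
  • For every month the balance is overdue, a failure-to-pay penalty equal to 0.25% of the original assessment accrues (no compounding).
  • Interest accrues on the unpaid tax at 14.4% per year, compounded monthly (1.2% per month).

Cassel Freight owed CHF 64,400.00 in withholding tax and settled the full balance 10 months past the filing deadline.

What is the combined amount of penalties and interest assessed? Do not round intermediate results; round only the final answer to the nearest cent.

Failure-to-file: 10 × 3% × CHF 64,400.00 = CHF 19,320.00, capped at 27.5% × CHF 64,400.00 = CHF 17,710.00
Failure-to-pay penalty: 10 × 0.25% × CHF 64,400.00 = CHF 1,610.00
Interest: CHF 64,400.00 × ((1 + 0.012)^10 − 1) = CHF 64,400.00 × 0.1266918… = CHF 8,158.9505…
Penalties + interest = CHF 19,320.0000 + CHF 8,158.9505… = CHF 27,478.95

CHF 27,478.95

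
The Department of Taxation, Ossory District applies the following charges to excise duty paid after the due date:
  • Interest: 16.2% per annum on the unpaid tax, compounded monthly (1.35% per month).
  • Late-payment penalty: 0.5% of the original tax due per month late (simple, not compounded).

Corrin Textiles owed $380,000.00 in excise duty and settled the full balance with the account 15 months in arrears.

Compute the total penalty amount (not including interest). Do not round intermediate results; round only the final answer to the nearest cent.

$28,500.00

Late-payment penalty: 15 × 0.5% × $380,000.00 = $28,500.00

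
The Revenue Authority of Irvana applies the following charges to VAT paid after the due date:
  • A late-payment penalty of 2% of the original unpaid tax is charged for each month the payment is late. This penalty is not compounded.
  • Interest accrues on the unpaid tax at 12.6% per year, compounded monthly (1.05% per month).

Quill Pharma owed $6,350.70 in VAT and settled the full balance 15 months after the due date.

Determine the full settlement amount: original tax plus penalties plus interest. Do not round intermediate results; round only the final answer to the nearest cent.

Late-payment penalty = 2% × $6,350.70 × 15 mo = $1,905.21
Interest: $6,350.70 × ((1 + 0.0105)^15 − 1) = $6,350.70 × 0.1696200… = $1,077.2054…
Total = $6,350.70 + $1,905.2100 + $1,077.2054… = $9,333.12

$9,333.12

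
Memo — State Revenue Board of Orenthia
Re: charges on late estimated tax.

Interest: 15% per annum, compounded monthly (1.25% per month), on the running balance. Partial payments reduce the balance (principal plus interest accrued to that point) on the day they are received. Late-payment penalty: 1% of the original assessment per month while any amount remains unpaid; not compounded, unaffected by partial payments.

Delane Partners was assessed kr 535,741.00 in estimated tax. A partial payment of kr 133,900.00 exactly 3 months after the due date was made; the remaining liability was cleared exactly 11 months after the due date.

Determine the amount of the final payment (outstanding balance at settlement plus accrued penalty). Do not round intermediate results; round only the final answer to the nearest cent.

kr 525,227.28

Balance at month 3: kr 535,741.0000 × (1 + 0.0125)^3 = kr 556,083.4625…
After kr 133,900.00 payment: kr 556,083.4625… − kr 133,900.00 = kr 422,183.4625…
Balance at month 11: kr 422,183.4625… × (1 + 0.0125)^8 = kr 466,295.7664…
Penalty: 11 × 1% × kr 535,741.00 = kr 58,931.51
Final settlement = outstanding balance + penalty = kr 466,295.7664… + kr 58,931.51 = kr 525,227.28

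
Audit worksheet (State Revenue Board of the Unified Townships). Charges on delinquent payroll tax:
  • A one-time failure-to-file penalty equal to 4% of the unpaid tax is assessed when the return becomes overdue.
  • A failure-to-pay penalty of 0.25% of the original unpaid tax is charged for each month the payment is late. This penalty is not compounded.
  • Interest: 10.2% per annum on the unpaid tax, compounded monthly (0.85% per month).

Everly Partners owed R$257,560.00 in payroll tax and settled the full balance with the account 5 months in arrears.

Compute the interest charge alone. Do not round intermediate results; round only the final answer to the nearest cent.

Interest: R$257,560.00 × ((1 + 0.0085)^5 − 1) = R$257,560.00 × 0.0432287… = R$11,133.9756…

R$11,133.98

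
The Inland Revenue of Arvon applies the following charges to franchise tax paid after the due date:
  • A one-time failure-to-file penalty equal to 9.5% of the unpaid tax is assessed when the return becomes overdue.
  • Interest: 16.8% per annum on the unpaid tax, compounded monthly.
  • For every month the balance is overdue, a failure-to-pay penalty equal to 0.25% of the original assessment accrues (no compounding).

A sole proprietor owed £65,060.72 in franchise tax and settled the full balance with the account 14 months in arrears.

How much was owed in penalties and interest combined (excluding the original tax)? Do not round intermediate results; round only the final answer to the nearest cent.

£22,437.77

Failure-to-file penalty: 9.5% × £65,060.72 = £6,180.77…
Failure-to-pay penalty = 0.25% × £65,060.72 × 14 mo = £2,277.13…
Interest (16.8%/yr ÷ 12 = 1.4%/month): £65,060.72 × ((1 + 0.014)^14 − 1) = £13,979.8812…
Penalties + interest = £8,457.8936 + £13,979.8812… = £22,437.77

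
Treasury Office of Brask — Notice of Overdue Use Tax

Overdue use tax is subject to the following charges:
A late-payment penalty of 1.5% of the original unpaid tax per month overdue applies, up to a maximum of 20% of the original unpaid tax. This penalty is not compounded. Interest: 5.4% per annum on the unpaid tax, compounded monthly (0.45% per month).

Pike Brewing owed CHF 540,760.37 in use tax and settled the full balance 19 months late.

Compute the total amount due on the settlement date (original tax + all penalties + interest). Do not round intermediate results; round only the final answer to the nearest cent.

CHF 697,068.59

Penalty (uncapped): 19 × 1.5% × CHF 540,760.37 = CHF 154,116.71…; cap = 20% × CHF 540,760.37 = CHF 108,152.07… → penalty = CHF 108,152.07…
Interest: CHF 540,760.37 × ((1 + 0.0045)^19 − 1) = CHF 540,760.37 × 0.0890527… = CHF 48,156.1500…
Total = CHF 540,760.37 + CHF 108,152.0740 + CHF 48,156.1500… = CHF 697,068.59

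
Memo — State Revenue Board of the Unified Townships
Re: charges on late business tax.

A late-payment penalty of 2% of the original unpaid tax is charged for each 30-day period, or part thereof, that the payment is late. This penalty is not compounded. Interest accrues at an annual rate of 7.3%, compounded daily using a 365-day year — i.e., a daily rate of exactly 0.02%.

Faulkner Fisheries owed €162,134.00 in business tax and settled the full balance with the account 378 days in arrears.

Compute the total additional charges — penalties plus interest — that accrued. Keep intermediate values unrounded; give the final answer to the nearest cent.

Penalty periods: ⌈378/30⌉ = 13; penalty = 13 × 2% × €162,134.00 = €42,154.84
Interest: €162,134.00 × ((1 + 0.0002)^378 − 1) = €162,134.00 × 0.07852292… = €12,731.2356…
Penalties + interest = €42,154.8400 + €12,731.2356… = €54,886.08

€54,886.08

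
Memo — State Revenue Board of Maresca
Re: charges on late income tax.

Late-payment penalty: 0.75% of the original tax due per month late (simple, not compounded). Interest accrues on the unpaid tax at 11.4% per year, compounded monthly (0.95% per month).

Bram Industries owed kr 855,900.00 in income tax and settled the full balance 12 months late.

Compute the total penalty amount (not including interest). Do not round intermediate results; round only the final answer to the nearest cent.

Late-payment penalty: 12 × 0.75% × kr 855,900.00 = kr 77,031.00

kr 77,031.00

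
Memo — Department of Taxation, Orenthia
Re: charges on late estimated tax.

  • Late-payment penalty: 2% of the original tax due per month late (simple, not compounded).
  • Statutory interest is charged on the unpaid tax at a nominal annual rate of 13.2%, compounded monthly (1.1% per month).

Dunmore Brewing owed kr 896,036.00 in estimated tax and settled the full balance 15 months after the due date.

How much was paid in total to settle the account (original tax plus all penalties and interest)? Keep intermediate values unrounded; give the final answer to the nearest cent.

Late-payment penalty = 2% × kr 896,036.00 × 15 mo = kr 268,810.80
Interest: kr 896,036.00 × ((1 + 0.011)^15 − 1) = kr 896,036.00 × 0.1783311… = kr 159,791.0699…
Total = kr 896,036.00 + kr 268,810.8000 + kr 159,791.0699… = kr 1,324,637.87

kr 1,324,637.87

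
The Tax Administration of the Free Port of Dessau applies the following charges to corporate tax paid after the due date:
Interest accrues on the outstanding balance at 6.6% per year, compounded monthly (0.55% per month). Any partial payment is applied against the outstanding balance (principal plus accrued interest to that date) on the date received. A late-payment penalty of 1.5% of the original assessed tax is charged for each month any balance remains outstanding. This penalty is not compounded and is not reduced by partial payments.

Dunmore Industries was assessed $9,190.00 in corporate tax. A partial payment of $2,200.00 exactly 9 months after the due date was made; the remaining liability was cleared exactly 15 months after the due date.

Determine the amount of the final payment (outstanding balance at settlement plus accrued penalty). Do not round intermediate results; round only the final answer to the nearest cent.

Balance at month 9: $9,190.0000 × (1 + 0.0055)^9 = $9,655.0424…
After $2,200.00 payment: $9,655.0424… − $2,200.00 = $7,455.0424…
Balance at month 15: $7,455.0424… × (1 + 0.0055)^6 = $7,704.4664…
Penalty: 15 × 1.5% × $9,190.00 = $2,067.75
Final settlement = outstanding balance + penalty = $7,704.4664… + $2,067.75 = $9,772.22

$9,772.22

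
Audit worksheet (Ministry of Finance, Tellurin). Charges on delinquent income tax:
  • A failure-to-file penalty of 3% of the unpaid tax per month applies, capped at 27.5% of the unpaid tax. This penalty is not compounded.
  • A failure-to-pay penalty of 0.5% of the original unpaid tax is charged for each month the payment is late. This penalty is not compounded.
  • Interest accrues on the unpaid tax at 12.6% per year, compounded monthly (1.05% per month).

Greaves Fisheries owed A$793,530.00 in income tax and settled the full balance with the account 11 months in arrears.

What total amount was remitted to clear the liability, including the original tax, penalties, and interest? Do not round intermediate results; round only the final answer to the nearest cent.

Failure-to-file: 11 × 3% × A$793,530.00 = A$261,864.90, capped at 27.5% × A$793,530.00 = A$218,220.75
Failure-to-pay penalty = 0.5% × A$793,530.00 × 11 mo = A$43,644.15
Interest: A$793,530.00 × ((1 + 0.0105)^11 − 1) = A$793,530.00 × 0.1217588… = A$96,619.2835…
Total = A$793,530.00 + A$261,864.9000 + A$96,619.2835… = A$1,152,014.18

A$1,152,014.18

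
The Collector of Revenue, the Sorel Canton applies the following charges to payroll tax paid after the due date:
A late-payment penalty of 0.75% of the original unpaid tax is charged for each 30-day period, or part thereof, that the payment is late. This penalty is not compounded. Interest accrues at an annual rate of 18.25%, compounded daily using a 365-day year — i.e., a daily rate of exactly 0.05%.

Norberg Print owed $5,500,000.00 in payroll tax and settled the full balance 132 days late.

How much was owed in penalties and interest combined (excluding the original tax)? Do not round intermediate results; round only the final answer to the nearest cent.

$581,400.04

Penalty periods: ⌈132/30⌉ = 5; penalty = 5 × 0.75% × $5,500,000.00 = $206,250.00
Interest: $5,500,000.00 × ((1 + 0.0005)^132 − 1) = $5,500,000.00 × 0.06820910… = $375,150.0359…
Penalties + interest = $206,250.0000 + $375,150.0359… = $581,400.04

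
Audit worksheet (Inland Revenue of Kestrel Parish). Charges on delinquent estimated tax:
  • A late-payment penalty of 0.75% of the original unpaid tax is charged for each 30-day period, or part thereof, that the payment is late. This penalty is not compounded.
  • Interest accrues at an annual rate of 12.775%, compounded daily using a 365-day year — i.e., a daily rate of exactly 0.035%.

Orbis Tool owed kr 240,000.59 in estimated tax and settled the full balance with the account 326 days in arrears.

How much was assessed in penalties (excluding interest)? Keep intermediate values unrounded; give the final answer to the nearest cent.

Penalty periods: ⌈326/30⌉ = 11; penalty = 11 × 0.75% × kr 240,000.59 = kr 19,800.05…

kr 19,800.05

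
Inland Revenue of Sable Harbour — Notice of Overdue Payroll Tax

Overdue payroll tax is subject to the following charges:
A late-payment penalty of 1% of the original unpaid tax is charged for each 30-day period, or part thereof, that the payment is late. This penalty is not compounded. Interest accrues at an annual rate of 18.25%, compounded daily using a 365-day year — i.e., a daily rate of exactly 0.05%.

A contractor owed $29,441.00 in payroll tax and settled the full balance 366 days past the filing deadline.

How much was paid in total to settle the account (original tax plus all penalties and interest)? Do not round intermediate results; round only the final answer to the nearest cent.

$39,178.89

Penalty periods: ⌈366/30⌉ = 13; penalty = 13 × 1% × $29,441.00 = $3,827.33
Interest: $29,441.00 × ((1 + 0.0005)^366 − 1) = $29,441.00 × 0.20075949… = $5,910.5602…
Total = $29,441.00 + $3,827.3300 + $5,910.5602… = $39,178.89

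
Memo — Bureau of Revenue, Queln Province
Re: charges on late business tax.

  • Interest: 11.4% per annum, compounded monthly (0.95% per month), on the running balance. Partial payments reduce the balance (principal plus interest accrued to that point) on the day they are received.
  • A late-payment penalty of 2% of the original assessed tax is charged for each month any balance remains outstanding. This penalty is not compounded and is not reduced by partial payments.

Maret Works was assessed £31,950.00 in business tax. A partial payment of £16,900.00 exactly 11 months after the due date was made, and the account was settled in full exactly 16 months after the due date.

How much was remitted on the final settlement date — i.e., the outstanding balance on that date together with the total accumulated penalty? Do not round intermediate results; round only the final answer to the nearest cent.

Balance at month 11: £31,950.0000 × (1 + 0.0095)^11 = £35,451.9737…
After £16,900.00 payment: £35,451.9737… − £16,900.00 = £18,551.9737…
Balance at month 16: £18,551.9737… × (1 + 0.0095)^5 = £19,450.0954…
Penalty: 16 × 2% × £31,950.00 = £10,224.00
Final settlement = outstanding balance + penalty = £19,450.0954… + £10,224.00 = £29,674.10

£29,674.10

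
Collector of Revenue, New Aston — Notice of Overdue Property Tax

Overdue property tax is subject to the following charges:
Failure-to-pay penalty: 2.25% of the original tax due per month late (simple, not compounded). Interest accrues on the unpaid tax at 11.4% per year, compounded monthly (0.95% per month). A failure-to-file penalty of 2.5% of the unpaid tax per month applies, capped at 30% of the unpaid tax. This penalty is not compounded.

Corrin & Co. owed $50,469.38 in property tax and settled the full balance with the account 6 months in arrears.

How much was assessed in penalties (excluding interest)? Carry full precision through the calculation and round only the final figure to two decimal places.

$14,383.77

Failure-to-file: 6 × 2.5% × $50,469.38 = $7,570.41… (under the 30% cap)
Failure-to-pay penalty: 6 × 2.25% × $50,469.38 = $6,813.37…
Total penalty = $7,570.41… + $6,813.37… = $14,383.77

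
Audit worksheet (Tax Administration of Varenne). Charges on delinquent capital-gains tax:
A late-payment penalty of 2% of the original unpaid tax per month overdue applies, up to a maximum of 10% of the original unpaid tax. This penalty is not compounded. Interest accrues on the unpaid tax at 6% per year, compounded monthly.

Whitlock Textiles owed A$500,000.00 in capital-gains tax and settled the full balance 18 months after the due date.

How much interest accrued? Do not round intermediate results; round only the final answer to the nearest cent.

Interest (6%/yr ÷ 12 = 0.5%/month): A$500,000.00 × ((1 + 0.005)^18 − 1) = A$46,964.4698…

A$46,964.47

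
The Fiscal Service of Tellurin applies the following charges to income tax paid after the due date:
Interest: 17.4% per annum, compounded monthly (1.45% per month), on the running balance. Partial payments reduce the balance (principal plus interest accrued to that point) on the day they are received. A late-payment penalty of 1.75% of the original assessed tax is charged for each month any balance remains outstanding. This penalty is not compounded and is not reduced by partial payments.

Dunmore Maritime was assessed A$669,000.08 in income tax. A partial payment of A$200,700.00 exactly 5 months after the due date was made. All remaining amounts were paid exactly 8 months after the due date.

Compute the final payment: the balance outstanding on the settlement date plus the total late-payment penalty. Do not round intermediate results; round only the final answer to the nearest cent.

Balance at month 5: A$669,000.0800 × (1 + 0.0145)^5 = A$718,929.7021…
After A$200,700.00 payment: A$718,929.7021… − A$200,700.00 = A$518,229.7021…
Balance at month 8: A$518,229.7021… × (1 + 0.0145)^3 = A$541,101.1474…
Penalty: 8 × 1.75% × A$669,000.08 = A$93,660.01…
Final settlement = outstanding balance + penalty = A$541,101.1474… + A$93,660.01… = A$634,761.16

A$634,761.16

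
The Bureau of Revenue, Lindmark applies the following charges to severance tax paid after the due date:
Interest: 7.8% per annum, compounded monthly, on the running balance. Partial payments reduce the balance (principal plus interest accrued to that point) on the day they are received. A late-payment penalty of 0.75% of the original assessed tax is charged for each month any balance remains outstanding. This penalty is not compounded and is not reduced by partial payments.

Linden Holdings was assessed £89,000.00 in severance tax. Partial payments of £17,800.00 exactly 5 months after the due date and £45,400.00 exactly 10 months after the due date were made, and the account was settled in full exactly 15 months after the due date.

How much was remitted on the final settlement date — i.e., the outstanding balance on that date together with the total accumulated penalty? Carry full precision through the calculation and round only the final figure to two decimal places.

£42,209.93

Monthly rate = 7.8% ÷ 12 = 0.65%
Balance at month 5: £89,000.0000 × (1 + 0.0065)^5 = £91,930.3477…
After £17,800.00 payment: £91,930.3477… − £17,800.00 = £74,130.3477…
Balance at month 10: £74,130.3477… × (1 + 0.0065)^5 = £76,571.1083…
After £45,400.00 payment: £76,571.1083… − £45,400.00 = £31,171.1083…
Balance at month 15: £31,171.1083… × (1 + 0.0065)^5 = £32,197.4250…
Penalty: 15 × 0.75% × £89,000.00 = £10,012.50
Final settlement = outstanding balance + penalty = £32,197.4250… + £10,012.50 = £42,209.93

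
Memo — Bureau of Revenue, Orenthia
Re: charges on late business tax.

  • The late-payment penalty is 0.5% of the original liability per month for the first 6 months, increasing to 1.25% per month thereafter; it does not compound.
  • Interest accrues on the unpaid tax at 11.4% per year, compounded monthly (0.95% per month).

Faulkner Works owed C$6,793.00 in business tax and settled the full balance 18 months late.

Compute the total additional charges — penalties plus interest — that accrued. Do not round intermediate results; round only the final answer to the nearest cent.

Penalty, months 1–6: 6 × 0.5% × C$6,793.00 = C$203.79
Penalty, months 7–18: 12 × 1.25% × C$6,793.00 = C$1,018.95
Interest: C$6,793.00 × ((1 + 0.0095)^18 − 1) = C$6,793.00 × 0.1855335… = C$1,260.3289…
Penalties + interest = C$1,222.7400 + C$1,260.3289… = C$2,483.07

C$2,483.07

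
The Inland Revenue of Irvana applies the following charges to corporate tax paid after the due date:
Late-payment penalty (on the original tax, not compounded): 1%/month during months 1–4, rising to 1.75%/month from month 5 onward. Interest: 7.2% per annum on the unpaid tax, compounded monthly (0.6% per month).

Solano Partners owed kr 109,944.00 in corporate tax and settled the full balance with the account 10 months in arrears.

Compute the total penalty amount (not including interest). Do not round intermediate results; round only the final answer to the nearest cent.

kr 15,941.88

Penalty, months 1–4: 4 × 1% × kr 109,944.00 = kr 4,397.76
Penalty, months 5–10: 6 × 1.75% × kr 109,944.00 = kr 11,544.12
Total penalty = kr 4,397.76 + kr 11,544.12 = kr 15,941.88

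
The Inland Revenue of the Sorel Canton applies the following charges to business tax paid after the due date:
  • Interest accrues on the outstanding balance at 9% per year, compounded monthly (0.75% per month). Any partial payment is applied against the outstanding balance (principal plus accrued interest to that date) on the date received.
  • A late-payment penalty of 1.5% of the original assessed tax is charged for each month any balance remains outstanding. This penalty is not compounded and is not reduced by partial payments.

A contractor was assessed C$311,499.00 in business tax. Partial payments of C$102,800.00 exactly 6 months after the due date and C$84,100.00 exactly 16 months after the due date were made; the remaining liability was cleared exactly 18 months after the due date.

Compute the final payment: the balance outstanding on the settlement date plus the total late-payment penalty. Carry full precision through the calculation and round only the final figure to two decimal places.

Balance at month 6: C$311,499.0000 × (1 + 0.0075)^6 = C$325,781.9254…
After C$102,800.00 payment: C$325,781.9254… − C$102,800.00 = C$222,981.9254…
Balance at month 16: C$222,981.9254… × (1 + 0.0075)^10 = C$240,281.4307…
After C$84,100.00 payment: C$240,281.4307… − C$84,100.00 = C$156,181.4307…
Balance at month 18: C$156,181.4307… × (1 + 0.0075)^2 = C$158,532.9374…
Penalty: 18 × 1.5% × C$311,499.00 = C$84,104.73
Final settlement = outstanding balance + penalty = C$158,532.9374… + C$84,104.73 = C$242,637.67

C$242,637.67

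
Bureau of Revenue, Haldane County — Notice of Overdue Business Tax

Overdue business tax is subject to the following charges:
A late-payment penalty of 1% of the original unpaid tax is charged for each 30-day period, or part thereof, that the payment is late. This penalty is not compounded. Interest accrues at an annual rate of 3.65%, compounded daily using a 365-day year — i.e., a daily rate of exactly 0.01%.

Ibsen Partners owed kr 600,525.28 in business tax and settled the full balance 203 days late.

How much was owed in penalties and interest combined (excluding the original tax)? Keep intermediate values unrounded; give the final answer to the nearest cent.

kr 54,351.39

Penalty periods: ⌈203/30⌉ = 7; penalty = 7 × 1% × kr 600,525.28 = kr 42,036.77…
Interest: kr 600,525.28 × ((1 + 0.0001)^203 − 1) = kr 600,525.28 × 0.02050641… = kr 12,314.6180…
Penalties + interest = kr 42,036.7696 + kr 12,314.6180… = kr 54,351.39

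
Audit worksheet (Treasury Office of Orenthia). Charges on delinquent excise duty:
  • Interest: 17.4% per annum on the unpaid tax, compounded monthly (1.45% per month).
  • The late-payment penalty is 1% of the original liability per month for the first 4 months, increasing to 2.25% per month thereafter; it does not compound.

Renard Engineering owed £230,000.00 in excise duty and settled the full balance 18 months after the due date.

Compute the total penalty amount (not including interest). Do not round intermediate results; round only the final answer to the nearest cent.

£81,650.00

Penalty, months 1–4: 4 × 1% × £230,000.00 = £9,200.00
Penalty, months 5–18: 14 × 2.25% × £230,000.00 = £72,450.00
Total penalty = £9,200.00 + £72,450.00 = £81,650.00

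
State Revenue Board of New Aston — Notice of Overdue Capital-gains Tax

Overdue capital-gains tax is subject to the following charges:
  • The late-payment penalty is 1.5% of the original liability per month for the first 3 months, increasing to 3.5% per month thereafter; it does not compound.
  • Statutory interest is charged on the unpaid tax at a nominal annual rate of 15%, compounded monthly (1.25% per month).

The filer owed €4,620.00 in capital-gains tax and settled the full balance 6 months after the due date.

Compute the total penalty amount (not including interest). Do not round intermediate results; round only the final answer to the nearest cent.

Penalty, months 1–3: 3 × 1.5% × €4,620.00 = €207.90
Penalty, months 4–6: 3 × 3.5% × €4,620.00 = €485.10
Total penalty = €207.90 + €485.10 = €693.00

€693.00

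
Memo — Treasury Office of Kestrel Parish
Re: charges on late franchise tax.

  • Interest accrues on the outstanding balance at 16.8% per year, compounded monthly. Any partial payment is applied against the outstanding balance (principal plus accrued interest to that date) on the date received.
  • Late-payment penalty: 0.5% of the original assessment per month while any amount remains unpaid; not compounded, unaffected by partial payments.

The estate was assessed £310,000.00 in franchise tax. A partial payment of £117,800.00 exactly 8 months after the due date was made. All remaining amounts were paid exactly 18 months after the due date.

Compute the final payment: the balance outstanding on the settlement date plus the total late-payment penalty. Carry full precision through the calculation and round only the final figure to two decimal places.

£290,677.56

Monthly rate = 16.8% ÷ 12 = 1.4%
Balance at month 8: £310,000.0000 × (1 + 0.014)^8 = £346,469.7589…
After £117,800.00 payment: £346,469.7589… − £117,800.00 = £228,669.7589…
Balance at month 18: £228,669.7589… × (1 + 0.014)^10 = £262,777.5649…
Penalty: 18 × 0.5% × £310,000.00 = £27,900.00
Final settlement = outstanding balance + penalty = £262,777.5649… + £27,900.00 = £290,677.56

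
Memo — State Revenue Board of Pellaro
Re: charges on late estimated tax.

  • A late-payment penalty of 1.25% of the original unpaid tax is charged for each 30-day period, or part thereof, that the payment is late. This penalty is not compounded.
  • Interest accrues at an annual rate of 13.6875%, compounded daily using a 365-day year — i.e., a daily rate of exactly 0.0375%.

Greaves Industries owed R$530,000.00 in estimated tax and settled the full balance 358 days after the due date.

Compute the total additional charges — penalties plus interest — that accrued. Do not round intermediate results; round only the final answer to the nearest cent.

R$155,634.46

Penalty periods: ⌈358/30⌉ = 12; penalty = 12 × 1.25% × R$530,000.00 = R$79,500.00
Interest: R$530,000.00 × ((1 + 0.000375)^358 − 1) = R$530,000.00 × 0.14364992… = R$76,134.4590…
Penalties + interest = R$79,500.0000 + R$76,134.4590… = R$155,634.46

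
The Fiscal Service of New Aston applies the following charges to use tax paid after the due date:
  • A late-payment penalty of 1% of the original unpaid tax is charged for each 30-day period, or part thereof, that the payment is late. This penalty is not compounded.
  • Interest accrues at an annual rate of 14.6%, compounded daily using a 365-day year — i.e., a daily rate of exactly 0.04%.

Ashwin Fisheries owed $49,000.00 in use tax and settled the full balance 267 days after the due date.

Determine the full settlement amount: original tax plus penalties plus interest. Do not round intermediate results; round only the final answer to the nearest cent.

Penalty periods: ⌈267/30⌉ = 9; penalty = 9 × 1% × $49,000.00 = $4,410.00
Interest: $49,000.00 × ((1 + 0.0004)^267 − 1) = $49,000.00 × 0.11268793… = $5,521.7085…
Total = $49,000.00 + $4,410.0000 + $5,521.7085… = $58,931.71

$58,931.71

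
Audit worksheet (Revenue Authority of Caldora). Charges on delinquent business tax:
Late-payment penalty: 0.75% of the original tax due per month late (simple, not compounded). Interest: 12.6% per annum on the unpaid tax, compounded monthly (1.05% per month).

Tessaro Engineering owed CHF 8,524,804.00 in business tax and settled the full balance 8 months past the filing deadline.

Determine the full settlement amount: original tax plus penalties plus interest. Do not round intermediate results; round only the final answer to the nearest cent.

Late-payment penalty = 0.75% × CHF 8,524,804.00 × 8 mo = CHF 511,488.24
Interest: CHF 8,524,804.00 × ((1 + 0.0105)^8 − 1) = CHF 8,524,804.00 × 0.0871527… = CHF 742,959.5580…
Total = CHF 8,524,804.00 + CHF 511,488.2400 + CHF 742,959.5580… = CHF 9,779,251.80

CHF 9,779,251.80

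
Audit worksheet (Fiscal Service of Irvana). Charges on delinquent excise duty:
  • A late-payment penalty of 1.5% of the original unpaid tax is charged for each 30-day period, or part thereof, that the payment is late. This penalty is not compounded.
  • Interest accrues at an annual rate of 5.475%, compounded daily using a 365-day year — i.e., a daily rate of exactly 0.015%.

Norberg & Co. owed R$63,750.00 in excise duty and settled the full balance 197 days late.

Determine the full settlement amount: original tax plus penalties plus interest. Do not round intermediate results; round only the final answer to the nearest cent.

R$72,355.53

Penalty periods: ⌈197/30⌉ = 7; penalty = 7 × 1.5% × R$63,750.00 = R$6,693.75
Interest: R$63,750.00 × ((1 + 0.00015)^197 − 1) = R$63,750.00 × 0.02998865… = R$1,911.7765…
Total = R$63,750.00 + R$6,693.7500 + R$1,911.7765… = R$72,355.53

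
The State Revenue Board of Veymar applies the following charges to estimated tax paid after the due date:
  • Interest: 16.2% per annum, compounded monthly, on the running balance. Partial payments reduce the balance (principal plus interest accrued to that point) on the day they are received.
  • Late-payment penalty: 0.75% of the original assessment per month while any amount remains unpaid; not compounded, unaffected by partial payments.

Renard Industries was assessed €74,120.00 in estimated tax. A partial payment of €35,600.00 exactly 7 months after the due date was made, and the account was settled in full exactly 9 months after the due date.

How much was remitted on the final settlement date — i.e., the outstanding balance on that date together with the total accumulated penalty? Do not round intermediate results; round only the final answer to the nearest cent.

Monthly rate = 16.2% ÷ 12 = 1.35%
Balance at month 7: €74,120.0000 × (1 + 0.0135)^7 = €81,414.4853…
After €35,600.00 payment: €81,414.4853… − €35,600.00 = €45,814.4853…
Balance at month 9: €45,814.4853… × (1 + 0.0135)^2 = €47,059.8261…
Penalty: 9 × 0.75% × €74,120.00 = €5,003.10
Final settlement = outstanding balance + penalty = €47,059.8261… + €5,003.10 = €52,062.93

€52,062.93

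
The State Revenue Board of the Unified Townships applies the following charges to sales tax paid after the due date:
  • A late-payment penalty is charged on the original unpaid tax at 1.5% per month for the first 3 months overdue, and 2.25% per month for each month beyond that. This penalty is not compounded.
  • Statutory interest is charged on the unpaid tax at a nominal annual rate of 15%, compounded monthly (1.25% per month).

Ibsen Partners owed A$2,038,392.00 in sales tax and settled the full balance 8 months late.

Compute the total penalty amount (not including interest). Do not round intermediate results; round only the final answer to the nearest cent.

A$321,046.74

Penalty, months 1–3: 3 × 1.5% × A$2,038,392.00 = A$91,727.64
Penalty, months 4–8: 5 × 2.25% × A$2,038,392.00 = A$229,319.10
Total penalty = A$91,727.64 + A$229,319.10 = A$321,046.74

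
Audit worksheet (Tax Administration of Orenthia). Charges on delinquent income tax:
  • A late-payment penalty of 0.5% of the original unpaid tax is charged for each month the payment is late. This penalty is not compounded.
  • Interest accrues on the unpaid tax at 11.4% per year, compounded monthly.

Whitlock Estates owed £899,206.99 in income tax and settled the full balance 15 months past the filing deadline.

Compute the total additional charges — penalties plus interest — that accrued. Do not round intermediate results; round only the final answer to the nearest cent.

Late-payment penalty = 0.5% × £899,206.99 × 15 mo = £67,440.52…
Interest (11.4%/yr ÷ 12 = 0.95%/month): £899,206.99 × ((1 + 0.0095)^15 − 1) = £137,019.1017…
Penalties + interest = £67,440.5243… + £137,019.1017… = £204,459.63

£204,459.63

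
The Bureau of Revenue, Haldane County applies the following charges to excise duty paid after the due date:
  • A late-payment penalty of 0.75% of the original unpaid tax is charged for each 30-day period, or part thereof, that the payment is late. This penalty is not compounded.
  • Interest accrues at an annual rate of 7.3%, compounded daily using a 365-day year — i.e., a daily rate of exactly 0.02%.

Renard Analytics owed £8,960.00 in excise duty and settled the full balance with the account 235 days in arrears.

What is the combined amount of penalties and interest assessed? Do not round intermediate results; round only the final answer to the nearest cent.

Penalty periods: ⌈235/30⌉ = 8; penalty = 8 × 0.75% × £8,960.00 = £537.60
Interest: £8,960.00 × ((1 + 0.0002)^235 − 1) = £8,960.00 × 0.04811708… = £431.1291…
Penalties + interest = £537.6000 + £431.1291… = £968.73

£968.73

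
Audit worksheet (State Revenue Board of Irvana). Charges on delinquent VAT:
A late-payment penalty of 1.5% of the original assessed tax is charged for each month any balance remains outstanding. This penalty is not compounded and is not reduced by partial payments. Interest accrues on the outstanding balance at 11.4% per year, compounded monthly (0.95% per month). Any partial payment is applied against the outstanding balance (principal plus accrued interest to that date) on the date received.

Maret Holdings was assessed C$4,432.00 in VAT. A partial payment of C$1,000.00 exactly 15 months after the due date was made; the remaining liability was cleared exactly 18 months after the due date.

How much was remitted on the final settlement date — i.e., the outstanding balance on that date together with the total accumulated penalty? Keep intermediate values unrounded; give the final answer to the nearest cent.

Balance at month 15: C$4,432.0000 × (1 + 0.0095)^15 = C$5,107.3380…
After C$1,000.00 payment: C$5,107.3380… − C$1,000.00 = C$4,107.3380…
Balance at month 18: C$4,107.3380… × (1 + 0.0095)^3 = C$4,225.5127…
Penalty: 18 × 1.5% × C$4,432.00 = C$1,196.64
Final settlement = outstanding balance + penalty = C$4,225.5127… + C$1,196.64 = C$5,422.15

C$5,422.15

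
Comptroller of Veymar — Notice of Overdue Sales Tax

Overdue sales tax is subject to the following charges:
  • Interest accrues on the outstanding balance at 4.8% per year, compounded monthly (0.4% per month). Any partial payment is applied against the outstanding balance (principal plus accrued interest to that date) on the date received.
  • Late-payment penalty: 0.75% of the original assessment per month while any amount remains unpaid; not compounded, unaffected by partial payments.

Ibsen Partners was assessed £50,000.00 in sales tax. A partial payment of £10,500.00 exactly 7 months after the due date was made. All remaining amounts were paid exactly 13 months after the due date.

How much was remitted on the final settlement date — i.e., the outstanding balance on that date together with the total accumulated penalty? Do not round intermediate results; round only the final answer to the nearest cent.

Balance at month 7: £50,000.0000 × (1 + 0.004)^7 = £51,416.9124…
After £10,500.00 payment: £51,416.9124… − £10,500.00 = £40,916.9124…
Balance at month 13: £40,916.9124… × (1 + 0.004)^6 = £41,908.7909…
Penalty: 13 × 0.75% × £50,000.00 = £4,875.00
Final settlement = outstanding balance + penalty = £41,908.7909… + £4,875.00 = £46,783.79

£46,783.79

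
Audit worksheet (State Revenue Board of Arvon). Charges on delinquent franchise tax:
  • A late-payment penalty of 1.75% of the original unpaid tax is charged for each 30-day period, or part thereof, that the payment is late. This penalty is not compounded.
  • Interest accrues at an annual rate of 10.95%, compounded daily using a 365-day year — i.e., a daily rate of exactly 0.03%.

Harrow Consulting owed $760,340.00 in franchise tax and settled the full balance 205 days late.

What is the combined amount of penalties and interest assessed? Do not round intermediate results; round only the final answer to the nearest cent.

Penalty periods: ⌈205/30⌉ = 7; penalty = 7 × 1.75% × $760,340.00 = $93,141.65
Interest: $760,340.00 × ((1 + 0.0003)^205 − 1) = $760,340.00 × 0.06342069… = $48,221.2862…
Penalties + interest = $93,141.6500 + $48,221.2862… = $141,362.94

$141,362.94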